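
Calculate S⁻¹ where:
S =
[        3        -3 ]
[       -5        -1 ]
det(S) = -18
S⁻¹ =
[     1/18      -1/6 ]
[    -5/18      -1/6 ]

For a 2×2 matrix S = [[a, b], [c, d]] with det(S) ≠ 0, S⁻¹ = (1/det(S)) * [[d, -b], [-c, a]].
det(S) = (3)*(-1) - (-3)*(-5) = -3 - 15 = -18.
S⁻¹ = (1/-18) * [[-1, 3], [5, 3]].
Dividing each entry by -18 and reducing:
S⁻¹ =
[     1/18      -1/6 ]
[    -5/18      -1/6 ]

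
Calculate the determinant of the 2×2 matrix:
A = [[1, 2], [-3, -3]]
3

For A = [[a, b], [c, d]], det(A) = a*d - b*c.
det(A) = (1)*(-3) - (2)*(-3) = -3 - -6 = 3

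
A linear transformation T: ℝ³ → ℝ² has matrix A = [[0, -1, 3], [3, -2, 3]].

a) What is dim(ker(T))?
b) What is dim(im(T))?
dim(ker) = 1, dim(im) = 2

The two rows are not scalar multiples of one another (no single k satisfies row 2 = k × row 1), so they are linearly independent.
Thus rank(A) = 2.
dim(im(T)) = rank(A) = 2.
By the rank-nullity theorem applied to T: ℝ³ → ℝ², rank(A) + nullity(A) = 3 (the domain dimension), so dim(ker(T)) = 3 - 2 = 1.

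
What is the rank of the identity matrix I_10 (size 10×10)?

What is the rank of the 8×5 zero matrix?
rank(I_10) = 10, rank(0) = 0

The identity I_10 has 10 columns that are the standard basis vectors e_1, …, e_10. These are linearly independent, so all 10 columns are pivots and rank(I_10) = 10.
The 8×5 zero matrix has every entry zero, so every row is the zero row and there are no pivots; rank(0) = 0.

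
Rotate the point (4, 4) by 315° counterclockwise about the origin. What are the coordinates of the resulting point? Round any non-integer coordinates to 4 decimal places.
(5.6569, 0.0000)

Rotation matrix R(θ) = [[cos θ, -sin θ], [sin θ, cos θ]]; for θ = 315°:
R = [[√2/2, √2/2], [-√2/2, √2/2]]
Result: R × [4, 4]ᵀ = [√2/2·4 + (√2/2)·4, -√2/2·4 + (√2/2)·4]ᵀ = (5.6569, 0.0000)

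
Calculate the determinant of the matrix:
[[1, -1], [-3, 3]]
0

For a 2×2 matrix [[a, b], [c, d]], det = ad - bc
det = (1)(3) - (-1)(-3) = 3 - 3 = 0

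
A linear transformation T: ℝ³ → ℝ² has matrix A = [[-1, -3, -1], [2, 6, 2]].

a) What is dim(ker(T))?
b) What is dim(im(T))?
dim(ker) = 2, dim(im) = 1

Observe that row 2 = -2 × row 1 (so the rows are linearly dependent).
Thus rank(A) = 1 (only one linearly independent row).
dim(im(T)) = rank(A) = 1.
By the rank-nullity theorem applied to T: ℝ³ → ℝ², rank(A) + nullity(A) = 3 (the domain dimension), so dim(ker(T)) = 3 - 1 = 2.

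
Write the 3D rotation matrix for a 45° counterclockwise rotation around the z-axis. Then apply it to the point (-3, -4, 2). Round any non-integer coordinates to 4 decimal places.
R = [[√2/2, -√2/2, 0], [√2/2, √2/2, 0], [0, 0, 1]]; R·(-3, -4, 2) = (0.7071, -4.9497, 2.0000)

Rotation matrix for 45° around z-axis:
cos(45°) = √2/2, sin(45°) = √2/2
R = [[√2/2, -√2/2, 0], [√2/2, √2/2, 0], [0, 0, 1]]
Apply to (-3, -4, 2): R·[-3, -4, 2]ᵀ = (0.7071, -4.9497, 2.0000)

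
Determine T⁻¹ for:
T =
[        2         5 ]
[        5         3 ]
det(T) = -19
T⁻¹ =
[    -3/19      5/19 ]
[     5/19     -2/19 ]

For a 2×2 matrix T = [[a, b], [c, d]] with det(T) ≠ 0, T⁻¹ = (1/det(T)) * [[d, -b], [-c, a]].
det(T) = (2)*(3) - (5)*(5) = 6 - 25 = -19.
T⁻¹ = (1/-19) * [[3, -5], [-5, 2]].
Dividing each entry by -19 and reducing:
T⁻¹ =
[    -3/19      5/19 ]
[     5/19     -2/19 ]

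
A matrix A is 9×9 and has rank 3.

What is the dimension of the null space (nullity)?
6

The rank-nullity theorem for an m×n matrix states:
rank(A) + nullity(A) = n (the number of columns).
Here n = 9 and rank(A) = 3, so nullity(A) = 9 - 3 = 6.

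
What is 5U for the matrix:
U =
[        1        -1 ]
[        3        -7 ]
5U =
[        5        -5 ]
[       15       -35 ]

Scalar multiplication is elementwise: (5U)[i][j] = 5 * U[i][j].
  (5U)[0][0] = 5 * (1) = 5
  (5U)[0][1] = 5 * (-1) = -5
  (5U)[1][0] = 5 * (3) = 15
  (5U)[1][1] = 5 * (-7) = -35
5U =
[        5        -5 ]
[       15       -35 ]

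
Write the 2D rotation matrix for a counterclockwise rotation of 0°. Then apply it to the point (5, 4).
R = [[1, 0], [0, 1]]; R·(5, 4) = (5, 4)

Rotation matrix formula: R(θ) = [[cos θ, -sin θ], [sin θ, cos θ]]
For θ = 0°:
cos(0°) = 1
sin(0°) = 0
R = [[1, 0], [0, 1]]
Apply to (5, 4): [1·5 + (0)·4, 0·5 + 1·4] = (5, 4)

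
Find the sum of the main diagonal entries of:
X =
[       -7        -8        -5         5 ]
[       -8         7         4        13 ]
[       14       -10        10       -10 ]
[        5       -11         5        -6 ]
tr(X) = -7 + 7 + 10 - 6 = 4

The trace of a square matrix is the sum of its diagonal entries.
Diagonal entries of X: X[0][0] = -7, X[1][1] = 7, X[2][2] = 10, X[3][3] = -6.
tr(X) = -7 + 7 + 10 - 6 = 4.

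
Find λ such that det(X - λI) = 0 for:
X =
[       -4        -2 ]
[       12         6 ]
λ = 0, 2

Solve det(X - λI) = 0. For a 2×2 matrix the characteristic equation is λ² - (trace)λ + det = 0.
trace(X) = a + d = -4 + 6 = 2.
det(X) = a*d - b*c = (-4)*(6) - (-2)*(12) = -24 + 24 = 0.
Characteristic equation: λ² - (2)λ + (0) = 0.
Discriminant = (2)² - 4*(0) = 4 - 0 = 4.
λ = (2 ± √4) / 2 = (2 ± 2) / 2 = 0, 2.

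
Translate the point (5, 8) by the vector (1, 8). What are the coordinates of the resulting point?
(6, 16)

Translation by (1, 8):
x' = 5 + 1 = 6
y' = 8 + 8 = 16
Homogeneous matrix: [[1, 0, 1], [0, 1, 8], [0, 0, 1]]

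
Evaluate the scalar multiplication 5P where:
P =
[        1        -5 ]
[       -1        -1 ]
5P =
[        5       -25 ]
[       -5        -5 ]

Scalar multiplication is elementwise: (5P)[i][j] = 5 * P[i][j].
  (5P)[0][0] = 5 * (1) = 5
  (5P)[0][1] = 5 * (-5) = -25
  (5P)[1][0] = 5 * (-1) = -5
  (5P)[1][1] = 5 * (-1) = -5
5P =
[        5       -25 ]
[       -5        -5 ]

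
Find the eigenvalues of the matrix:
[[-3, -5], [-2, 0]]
λ = -5 and λ = 2

Characteristic equation: det(A - λI) = 0
λ² - (trace)λ + (det) = 0
λ² - (-3)λ + (-10) = 0
λ² + 3λ - 10 = 0
Solving: λ = -5, 2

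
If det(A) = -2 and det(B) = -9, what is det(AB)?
18

Use the multiplicative property of determinants: det(AB) = det(A)*det(B).
det(AB) = (-2)*(-9) = 18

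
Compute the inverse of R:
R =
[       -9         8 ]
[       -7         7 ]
det(R) = -7
R⁻¹ =
[       -1       8/7 ]
[       -1       9/7 ]

For a 2×2 matrix R = [[a, b], [c, d]] with det(R) ≠ 0, R⁻¹ = (1/det(R)) * [[d, -b], [-c, a]].
det(R) = (-9)*(7) - (8)*(-7) = -63 + 56 = -7.
R⁻¹ = (1/-7) * [[7, -8], [7, -9]].
Dividing each entry by -7 and reducing:
R⁻¹ =
[       -1       8/7 ]
[       -1       9/7 ]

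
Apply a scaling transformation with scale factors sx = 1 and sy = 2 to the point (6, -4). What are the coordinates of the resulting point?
(6, -8)

Scaling matrix:
[[1, 0], [0, 2]]
Result: (6 × 1, -4 × 2) = (6, -8)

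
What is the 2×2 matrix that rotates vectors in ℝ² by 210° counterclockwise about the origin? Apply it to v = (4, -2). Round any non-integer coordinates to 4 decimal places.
R = [[-√3/2, 1/2], [-1/2, -√3/2]]; R·v = (-4.4641, -0.2679)

A counterclockwise rotation by angle θ in ℝ² has matrix R(θ) = [[cos θ, -sin θ], [sin θ, cos θ]].
For θ = 210°: cos θ = -√3/2, sin θ = -1/2.
R(210°) = [[-√3/2, 1/2], [-1/2, -√3/2]].
R·v = [-√3/2·4 + (1/2)·-2, -1/2·4 + -√3/2·-2] = (-4.4641, -0.2679).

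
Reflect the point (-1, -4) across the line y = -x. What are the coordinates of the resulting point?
(4, 1)

Reflection across line y = -x: (-1, -4) → (4, 1)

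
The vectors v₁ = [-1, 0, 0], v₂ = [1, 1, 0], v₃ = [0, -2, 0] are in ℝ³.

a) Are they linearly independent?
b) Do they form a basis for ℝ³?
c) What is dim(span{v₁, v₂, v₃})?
Not independent, not a basis, dim(span) = 2

Check whether v₃ can be written as a linear combination of v₁ and v₂.
v₃ = (-2)·v₁ + (-2)·v₂ = [0, -2, 0], so the three vectors are linearly dependent.
Thus they do not form a basis for ℝ³, and dim(span{v₁, v₂, v₃}) = 2 (spanned by v₁ and v₂).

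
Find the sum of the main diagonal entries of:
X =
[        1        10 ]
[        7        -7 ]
tr(X) = 1 - 7 = -6

The trace of a square matrix is the sum of its diagonal entries.
Diagonal entries of X: X[0][0] = 1, X[1][1] = -7.
tr(X) = 1 - 7 = -6.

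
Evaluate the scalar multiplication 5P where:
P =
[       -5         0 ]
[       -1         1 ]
5P =
[      -25         0 ]
[       -5         5 ]

Scalar multiplication is elementwise: (5P)[i][j] = 5 * P[i][j].
  (5P)[0][0] = 5 * (-5) = -25
  (5P)[0][1] = 5 * (0) = 0
  (5P)[1][0] = 5 * (-1) = -5
  (5P)[1][1] = 5 * (1) = 5
5P =
[      -25         0 ]
[       -5         5 ]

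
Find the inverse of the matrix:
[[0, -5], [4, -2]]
[[-1/10, 1/4], [-1/5, 0]]

For [[a,b],[c,d]], inverse = (1/det)·[[d,-b],[-c,a]]
det = 0·-2 - -5·4 = 20
Inverse = (1/20)·[[-2, 5], [-4, 0]]
        = [[-1/10, 1/4], [-1/5, 0]]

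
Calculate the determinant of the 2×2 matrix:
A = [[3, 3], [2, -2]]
-12

For A = [[a, b], [c, d]], det(A) = a*d - b*c.
det(A) = (3)*(-2) - (3)*(2) = -6 - 6 = -12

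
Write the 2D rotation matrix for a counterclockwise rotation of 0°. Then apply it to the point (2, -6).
R = [[1, 0], [0, 1]]; R·(2, -6) = (2, -6)

Rotation matrix formula: R(θ) = [[cos θ, -sin θ], [sin θ, cos θ]]
For θ = 0°:
cos(0°) = 1
sin(0°) = 0
R = [[1, 0], [0, 1]]
Apply to (2, -6): [1·2 + (0)·-6, 0·2 + 1·-6] = (2, -6)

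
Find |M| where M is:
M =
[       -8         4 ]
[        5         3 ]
det(M) = -44

For a 2×2 matrix [[a, b], [c, d]], det = a*d - b*c.
det(M) = (-8)*(3) - (4)*(5) = -24 - 20 = -44.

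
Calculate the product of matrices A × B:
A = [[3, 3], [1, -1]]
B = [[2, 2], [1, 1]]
[[9, 9], [1, 1]]

Matrix multiplication:
C[0][0] = 3×2 + 3×1 = 9
C[0][1] = 3×2 + 3×1 = 9
C[1][0] = 1×2 + -1×1 = 1
C[1][1] = 1×2 + -1×1 = 1
Result: [[9, 9], [1, 1]]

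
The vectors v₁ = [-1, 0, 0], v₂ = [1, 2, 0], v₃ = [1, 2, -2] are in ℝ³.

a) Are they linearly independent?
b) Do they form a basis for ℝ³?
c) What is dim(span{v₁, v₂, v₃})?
Yes independent, yes basis, dim = 3

Stack v₁, v₂, v₃ as rows of a 3×3 matrix.
[[-1, 0, 0]; [1, 2, 0]; [1, 2, -2]] is already lower triangular with nonzero diagonal entries (-1, 2, -2), so its determinant is the product of the diagonal entries, det = (-1)·(2)·(-2) = 4 ≠ 0, and the rows are linearly independent.
Three linearly independent vectors in ℝ³ form a basis for ℝ³, so dim(span{v₁,v₂,v₃}) = 3.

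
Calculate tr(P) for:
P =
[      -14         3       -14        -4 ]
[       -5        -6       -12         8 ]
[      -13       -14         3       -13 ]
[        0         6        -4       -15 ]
tr(P) = -14 - 6 + 3 - 15 = -32

The trace of a square matrix is the sum of its diagonal entries.
Diagonal entries of P: P[0][0] = -14, P[1][1] = -6, P[2][2] = 3, P[3][3] = -15.
tr(P) = -14 - 6 + 3 - 15 = -32.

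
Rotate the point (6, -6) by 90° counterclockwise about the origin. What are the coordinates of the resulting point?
(6, 6)

Rotation matrix R(θ) = [[cos θ, -sin θ], [sin θ, cos θ]]; for θ = 90°:
R = [[0, -1], [1, 0]]
Result: R × [6, -6]ᵀ = [0·6 + (-1)·-6, 1·6 + (0)·-6]ᵀ = (6, 6)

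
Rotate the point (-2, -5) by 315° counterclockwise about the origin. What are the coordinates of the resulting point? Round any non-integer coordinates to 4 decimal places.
(-4.9497, -2.1213)

Rotation matrix R(θ) = [[cos θ, -sin θ], [sin θ, cos θ]]; for θ = 315°:
R = [[√2/2, √2/2], [-√2/2, √2/2]]
Result: R × [-2, -5]ᵀ = [√2/2·-2 + (√2/2)·-5, -√2/2·-2 + (√2/2)·-5]ᵀ = (-4.9497, -2.1213)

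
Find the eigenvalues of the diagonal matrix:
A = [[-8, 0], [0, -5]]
λ₁ = -8, λ₂ = -5

The characteristic polynomial of A is det(A - λI) = (-8 - λ)(-5 - λ) = 0.
The roots are λ = -8 and λ = -5, so the eigenvalues are the diagonal entries.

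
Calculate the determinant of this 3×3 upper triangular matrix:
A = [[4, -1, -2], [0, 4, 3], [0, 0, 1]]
16

The determinant of a triangular matrix is the product of its diagonal entries (the off-diagonal entries above the diagonal do not affect it).
det(A) = (4) * (4) * (1) = 16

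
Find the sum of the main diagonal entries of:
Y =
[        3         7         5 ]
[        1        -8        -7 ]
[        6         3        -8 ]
tr(Y) = 3 - 8 - 8 = -13

The trace of a square matrix is the sum of its diagonal entries.
Diagonal entries of Y: Y[0][0] = 3, Y[1][1] = -8, Y[2][2] = -8.
tr(Y) = 3 - 8 - 8 = -13.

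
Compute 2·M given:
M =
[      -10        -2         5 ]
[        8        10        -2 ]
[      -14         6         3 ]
2M =
[      -20        -4        10 ]
[       16        20        -4 ]
[      -28        12         6 ]

Scalar multiplication is elementwise: (2M)[i][j] = 2 * M[i][j].
  (2M)[0][0] = 2 * (-10) = -20
  (2M)[0][1] = 2 * (-2) = -4
  (2M)[0][2] = 2 * (5) = 10
  (2M)[1][0] = 2 * (8) = 16
  (2M)[1][1] = 2 * (10) = 20
  (2M)[1][2] = 2 * (-2) = -4
  (2M)[2][0] = 2 * (-14) = -28
  (2M)[2][1] = 2 * (6) = 12
  (2M)[2][2] = 2 * (3) = 6
2M =
[      -20        -4        10 ]
[       16        20        -4 ]
[      -28        12         6 ]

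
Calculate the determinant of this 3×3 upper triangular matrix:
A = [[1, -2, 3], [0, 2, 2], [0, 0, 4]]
8

The determinant of a triangular matrix is the product of its diagonal entries (the off-diagonal entries above the diagonal do not affect it).
det(A) = (1) * (2) * (4) = 8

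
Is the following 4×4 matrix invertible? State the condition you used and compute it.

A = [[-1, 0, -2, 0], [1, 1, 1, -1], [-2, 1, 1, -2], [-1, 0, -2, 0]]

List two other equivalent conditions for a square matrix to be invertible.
No, not invertible; det(A) = 0 (two rows are equal, so the rows are linearly dependent). Equivalent conditions (failing for this A): rank(A) < 4; Ax = 0 has non-trivial solutions; 0 is an eigenvalue; the columns are linearly dependent.

To check invertibility, compute det(A).
In this matrix, row 0 and the last row are identical, so one row is a scalar multiple of another and the rows are linearly dependent.
A matrix with linearly dependent rows has det = 0 and is not invertible.
Equivalent failed conditions:
- rank(A) < 4.
- Ax = 0 has non-trivial solutions.
- 0 is an eigenvalue.
- The columns are linearly dependent.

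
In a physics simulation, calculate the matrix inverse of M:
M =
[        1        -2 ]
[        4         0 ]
det(M) = 8
M⁻¹ =
[        0       1/4 ]
[     -1/2       1/8 ]

For a 2×2 matrix M = [[a, b], [c, d]] with det(M) ≠ 0, M⁻¹ = (1/det(M)) * [[d, -b], [-c, a]].
det(M) = (1)*(0) - (-2)*(4) = 0 + 8 = 8.
M⁻¹ = (1/8) * [[0, 2], [-4, 1]].
Dividing each entry by 8 and reducing:
M⁻¹ =
[        0       1/4 ]
[     -1/2       1/8 ]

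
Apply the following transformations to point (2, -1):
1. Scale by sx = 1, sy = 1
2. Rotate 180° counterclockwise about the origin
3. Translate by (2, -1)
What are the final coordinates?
(0, 0)

Step 1: Scale → (2, -1)
Step 2: Rotate 180° → (-2, 1)
Step 3: Translate → (0, 0)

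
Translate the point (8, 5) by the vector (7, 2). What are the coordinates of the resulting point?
(15, 7)

Translation by (7, 2):
x' = 8 + 7 = 15
y' = 5 + 2 = 7
Homogeneous matrix: [[1, 0, 7], [0, 1, 2], [0, 0, 1]]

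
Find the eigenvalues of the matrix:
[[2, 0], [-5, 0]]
λ = 0 and λ = 2

Characteristic equation: det(A - λI) = 0
λ² - (trace)λ + (det) = 0
λ² - (2)λ + (0) = 0
λ² - 2λ + 0 = 0
Solving: λ = 0, 2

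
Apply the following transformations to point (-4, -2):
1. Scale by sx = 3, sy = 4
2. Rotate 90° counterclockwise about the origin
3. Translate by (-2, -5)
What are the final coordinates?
(6, -17)

Step 1: Scale → (-12, -8)
Step 2: Rotate 90° → (8, -12)
Step 3: Translate → (6, -17)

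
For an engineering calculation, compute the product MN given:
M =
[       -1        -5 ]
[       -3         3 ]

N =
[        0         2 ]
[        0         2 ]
MN =
[        0       -12 ]
[        0         0 ]

Matrix multiplication: (MN)[i][j] = sum over k of M[i][k] * N[k][j].
  (MN)[0][0] = (-1)*(0) + (-5)*(0) = 0
  (MN)[0][1] = (-1)*(2) + (-5)*(2) = -12
  (MN)[1][0] = (-3)*(0) + (3)*(0) = 0
  (MN)[1][1] = (-3)*(2) + (3)*(2) = 0
MN =
[        0       -12 ]
[        0         0 ]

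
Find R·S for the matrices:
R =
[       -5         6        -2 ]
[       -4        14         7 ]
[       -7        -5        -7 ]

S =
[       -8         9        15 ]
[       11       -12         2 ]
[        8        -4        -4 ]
RS =
[       90      -109       -55 ]
[      242      -232       -60 ]
[      -55        25       -87 ]

Matrix multiplication: (RS)[i][j] = sum over k of R[i][k] * S[k][j].
  (RS)[0][0] = (-5)*(-8) + (6)*(11) + (-2)*(8) = 90
  (RS)[0][1] = (-5)*(9) + (6)*(-12) + (-2)*(-4) = -109
  (RS)[0][2] = (-5)*(15) + (6)*(2) + (-2)*(-4) = -55
  (RS)[1][0] = (-4)*(-8) + (14)*(11) + (7)*(8) = 242
  (RS)[1][1] = (-4)*(9) + (14)*(-12) + (7)*(-4) = -232
  (RS)[1][2] = (-4)*(15) + (14)*(2) + (7)*(-4) = -60
  (RS)[2][0] = (-7)*(-8) + (-5)*(11) + (-7)*(8) = -55
  (RS)[2][1] = (-7)*(9) + (-5)*(-12) + (-7)*(-4) = 25
  (RS)[2][2] = (-7)*(15) + (-5)*(2) + (-7)*(-4) = -87
RS =
[       90      -109       -55 ]
[      242      -232       -60 ]
[      -55        25       -87 ]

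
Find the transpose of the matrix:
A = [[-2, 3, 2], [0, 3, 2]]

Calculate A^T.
[[-2, 0], [3, 3], [2, 2]]

The transpose sends entry (i,j) to (j,i); rows become columns.
Row 0 of A: [-2, 3, 2] -> column 0 of A^T.
Row 1 of A: [0, 3, 2] -> column 1 of A^T.
A^T = [[-2, 0], [3, 3], [2, 2]]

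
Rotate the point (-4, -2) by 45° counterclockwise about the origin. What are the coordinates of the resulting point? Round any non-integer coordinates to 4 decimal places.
(-1.4142, -4.2426)

Rotation matrix R(θ) = [[cos θ, -sin θ], [sin θ, cos θ]]; for θ = 45°:
R = [[√2/2, -√2/2], [√2/2, √2/2]]
Result: R × [-4, -2]ᵀ = [√2/2·-4 + (-√2/2)·-2, √2/2·-4 + (√2/2)·-2]ᵀ = (-1.4142, -4.2426)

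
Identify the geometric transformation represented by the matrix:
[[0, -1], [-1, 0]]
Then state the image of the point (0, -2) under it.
reflection across the line y = -x; image of (0, -2) is (2, 0)

This is a symmetric orthogonal matrix with determinant -1, which characterizes a reflection in ℝ².
The matrix [[0, -1], [-1, 0]] represents: reflection across the line y = -x.
Applying it to (0, -2): [0·0 + -1·-2, -1·0 + 0·-2] = (2, 0).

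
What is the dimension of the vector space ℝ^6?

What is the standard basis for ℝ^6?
Dimension = 6; standard basis = {e_1, e_2, e_3, …, e_6}

ℝ^6 is the space of 6-tuples of real numbers; its dimension is 6.
The standard basis consists of 6 vectors: e_1, e_2, e_3, …, e_6, where e_i is the vector with 1 in position i and 0 elsewhere.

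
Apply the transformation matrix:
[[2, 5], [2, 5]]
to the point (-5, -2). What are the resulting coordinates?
(-20, -20)

Matrix multiplication:
[[2, 5], [2, 5]] × [-5, -2]ᵀ
= [2×-5 + 5×-2, 2×-5 + 5×-2]ᵀ
= [-20.0000, -20.0000]ᵀ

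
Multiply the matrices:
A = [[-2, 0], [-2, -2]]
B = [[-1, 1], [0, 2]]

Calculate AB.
[[2, -2], [2, -6]]

Each entry (i,j) of AB = sum over k of A[i][k]*B[k][j].
(AB)[0][0] = (-2)*(-1) + (0)*(0) = 2
(AB)[0][1] = (-2)*(1) + (0)*(2) = -2
(AB)[1][0] = (-2)*(-1) + (-2)*(0) = 2
(AB)[1][1] = (-2)*(1) + (-2)*(2) = -6
AB = [[2, -2], [2, -6]]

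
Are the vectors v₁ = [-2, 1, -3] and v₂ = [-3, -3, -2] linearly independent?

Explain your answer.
Yes, linearly independent

Two vectors are linearly dependent iff one is a scalar multiple of the other.
No single scalar k satisfies v₂ = k·v₁ (the ratios of corresponding entries disagree), so v₁ and v₂ are linearly independent.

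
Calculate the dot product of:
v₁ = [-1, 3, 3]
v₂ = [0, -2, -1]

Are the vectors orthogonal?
-9, No

The dot product is the sum of products of corresponding components.
v₁·v₂ = (-1)*(0) + (3)*(-2) + (3)*(-1) = 0 - 6 - 3 = -9.
Two vectors are orthogonal iff their dot product is 0; here the dot product is -9, so the vectors are not orthogonal.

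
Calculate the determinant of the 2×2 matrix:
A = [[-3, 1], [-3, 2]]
-3

For A = [[a, b], [c, d]], det(A) = a*d - b*c.
det(A) = (-3)*(2) - (1)*(-3) = -6 - -3 = -3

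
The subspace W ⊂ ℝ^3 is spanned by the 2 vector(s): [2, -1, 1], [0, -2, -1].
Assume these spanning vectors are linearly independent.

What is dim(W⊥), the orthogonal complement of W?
dim(W⊥) = 1

For any subspace W of ℝ^n, dim(W) + dim(W⊥) = n (the whole-space dimension).
Here the given 2 vectors are linearly independent, so dim(W) = 2.
Thus dim(W⊥) = n - dim(W) = 3 - 2 = 1.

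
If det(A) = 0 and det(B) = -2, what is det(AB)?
0

Use the multiplicative property of determinants: det(AB) = det(A)*det(B).
det(AB) = (0)*(-2) = 0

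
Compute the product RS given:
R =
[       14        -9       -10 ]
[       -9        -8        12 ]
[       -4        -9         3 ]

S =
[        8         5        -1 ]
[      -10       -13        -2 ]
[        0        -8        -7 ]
RS =
[      202       267        74 ]
[        8       -37       -59 ]
[       58        73         1 ]

Matrix multiplication: (RS)[i][j] = sum over k of R[i][k] * S[k][j].
  (RS)[0][0] = (14)*(8) + (-9)*(-10) + (-10)*(0) = 202
  (RS)[0][1] = (14)*(5) + (-9)*(-13) + (-10)*(-8) = 267
  (RS)[0][2] = (14)*(-1) + (-9)*(-2) + (-10)*(-7) = 74
  (RS)[1][0] = (-9)*(8) + (-8)*(-10) + (12)*(0) = 8
  (RS)[1][1] = (-9)*(5) + (-8)*(-13) + (12)*(-8) = -37
  (RS)[1][2] = (-9)*(-1) + (-8)*(-2) + (12)*(-7) = -59
  (RS)[2][0] = (-4)*(8) + (-9)*(-10) + (3)*(0) = 58
  (RS)[2][1] = (-4)*(5) + (-9)*(-13) + (3)*(-8) = 73
  (RS)[2][2] = (-4)*(-1) + (-9)*(-2) + (3)*(-7) = 1
RS =
[      202       267        74 ]
[        8       -37       -59 ]
[       58        73         1 ]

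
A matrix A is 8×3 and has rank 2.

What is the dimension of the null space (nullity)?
1

The rank-nullity theorem for an m×n matrix states:
rank(A) + nullity(A) = n (the number of columns).
Here n = 3 and rank(A) = 2, so nullity(A) = 3 - 2 = 1.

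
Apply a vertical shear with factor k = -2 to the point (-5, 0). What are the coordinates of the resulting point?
(-5, 10)

Shear matrix for vertical shear with factor k = -2:
[[1, 0], [-2, 1]]
Result: (-5, 0) → (-5, 10)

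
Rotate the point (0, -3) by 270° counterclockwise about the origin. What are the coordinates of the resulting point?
(-3, 0)

Rotation matrix R(θ) = [[cos θ, -sin θ], [sin θ, cos θ]]; for θ = 270°:
R = [[0, 1], [-1, 0]]
Result: R × [0, -3]ᵀ = [0·0 + (1)·-3, -1·0 + (0)·-3]ᵀ = (-3, 0)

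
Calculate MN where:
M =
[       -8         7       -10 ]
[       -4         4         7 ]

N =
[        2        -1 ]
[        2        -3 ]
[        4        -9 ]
MN =
[      -42        77 ]
[       28       -71 ]

Matrix multiplication: (MN)[i][j] = sum over k of M[i][k] * N[k][j].
  (MN)[0][0] = (-8)*(2) + (7)*(2) + (-10)*(4) = -42
  (MN)[0][1] = (-8)*(-1) + (7)*(-3) + (-10)*(-9) = 77
  (MN)[1][0] = (-4)*(2) + (4)*(2) + (7)*(4) = 28
  (MN)[1][1] = (-4)*(-1) + (4)*(-3) + (7)*(-9) = -71
MN =
[      -42        77 ]
[       28       -71 ]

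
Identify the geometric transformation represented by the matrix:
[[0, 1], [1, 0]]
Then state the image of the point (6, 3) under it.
reflection across the line y = x; image of (6, 3) is (3, 6)

This is a symmetric orthogonal matrix with determinant -1, which characterizes a reflection in ℝ².
The matrix [[0, 1], [1, 0]] represents: reflection across the line y = x.
Applying it to (6, 3): [0·6 + 1·3, 1·6 + 0·3] = (3, 6).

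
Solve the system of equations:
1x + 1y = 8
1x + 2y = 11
x = 5, y = 3

Use elimination (row reduction):
Equation 1: 1x + 1y = 8.
Equation 2: 1x + 2y = 11.
Multiply Eq1 by 1 and Eq2 by 1: 1x + 1y = 8;  1x + 2y = 11.
Subtract: (1)y = 3, so y = 3.
Back-substitute into Eq1: 1x + 1*(3) = 8, so x = 5.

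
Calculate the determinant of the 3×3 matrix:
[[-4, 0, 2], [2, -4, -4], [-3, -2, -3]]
-48

Expansion along first row:
det = -4·det([[-4,-4],[-2,-3]]) - 0·det([[2,-4],[-3,-3]]) + 2·det([[2,-4],[-3,-2]])
    = -4·(-4·-3 - -4·-2) - 0·(2·-3 - -4·-3) + 2·(2·-2 - -4·-3)
    = -4·4 - 0·-18 + 2·-16
    = -16 + 0 + -32 = -48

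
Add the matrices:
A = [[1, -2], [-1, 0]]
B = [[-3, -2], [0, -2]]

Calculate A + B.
[[-2, -4], [-1, -2]]

Add corresponding elements:
(1)+(-3)=-2
(-2)+(-2)=-4
(-1)+(0)=-1
(0)+(-2)=-2
A + B = [[-2, -4], [-1, -2]]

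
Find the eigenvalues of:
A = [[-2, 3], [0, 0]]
λ = -2, 0

Solve det(A - λI) = 0. For a 2×2 matrix this is λ² - (trace)λ + det = 0.
trace(A) = -2 + 0 = -2.
det(A) = (-2)*(0) - (3)*(0) = 0 - 0 = 0.
Characteristic equation: λ² - (-2)λ + (0) = 0.
Discriminant: (-2)² - 4*(0) = 4 - 0 = 4.
Roots: λ = (-2 ± √4) / 2 = -2, 0.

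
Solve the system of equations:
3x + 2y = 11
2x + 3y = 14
x = 1, y = 4

Use elimination (row reduction):
Equation 1: 3x + 2y = 11.
Equation 2: 2x + 3y = 14.
Multiply Eq1 by 2 and Eq2 by 3: 6x + 4y = 22;  6x + 9y = 42.
Subtract: (5)y = 20, so y = 4.
Back-substitute into Eq1: 3x + 2*(4) = 11, so x = 1.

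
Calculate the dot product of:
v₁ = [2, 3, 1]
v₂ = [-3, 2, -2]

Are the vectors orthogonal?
-2, No

The dot product is the sum of products of corresponding components.
v₁·v₂ = (2)*(-3) + (3)*(2) + (1)*(-2) = -6 + 6 - 2 = -2.
Two vectors are orthogonal iff their dot product is 0; here the dot product is -2, so the vectors are not orthogonal.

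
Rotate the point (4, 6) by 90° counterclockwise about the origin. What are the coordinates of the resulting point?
(-6, 4)

Rotation matrix R(θ) = [[cos θ, -sin θ], [sin θ, cos θ]]; for θ = 90°:
R = [[0, -1], [1, 0]]
Result: R × [4, 6]ᵀ = [0·4 + (-1)·6, 1·4 + (0)·6]ᵀ = (-6, 4)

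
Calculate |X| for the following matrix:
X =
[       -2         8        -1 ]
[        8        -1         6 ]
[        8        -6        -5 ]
det(X) = 662

Expand along row 0 (cofactor expansion): det(X) = a*(e*i - f*h) - b*(d*i - f*g) + c*(d*h - e*g), where the 3×3 is [[a, b, c], [d, e, f], [g, h, i]].
Minor M_00 = (-1)*(-5) - (6)*(-6) = 5 + 36 = 41.
Minor M_01 = (8)*(-5) - (6)*(8) = -40 - 48 = -88.
Minor M_02 = (8)*(-6) - (-1)*(8) = -48 + 8 = -40.
det(X) = (-2)*(41) - (8)*(-88) + (-1)*(-40) = -82 + 704 + 40 = 662.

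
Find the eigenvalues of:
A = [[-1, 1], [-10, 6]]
λ = 1, 4

Solve det(A - λI) = 0. For a 2×2 matrix this is λ² - (trace)λ + det = 0.
trace(A) = -1 + 6 = 5.
det(A) = (-1)*(6) - (1)*(-10) = -6 + 10 = 4.
Characteristic equation: λ² - (5)λ + (4) = 0.
Discriminant: (5)² - 4*(4) = 25 - 16 = 9.
Roots: λ = (5 ± √9) / 2 = 1, 4.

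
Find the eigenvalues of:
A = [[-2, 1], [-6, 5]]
λ = -1, 4

Solve det(A - λI) = 0. For a 2×2 matrix this is λ² - (trace)λ + det = 0.
trace(A) = -2 + 5 = 3.
det(A) = (-2)*(5) - (1)*(-6) = -10 + 6 = -4.
Characteristic equation: λ² - (3)λ + (-4) = 0.
Discriminant: (3)² - 4*(-4) = 9 + 16 = 25.
Roots: λ = (3 ± √25) / 2 = -1, 4.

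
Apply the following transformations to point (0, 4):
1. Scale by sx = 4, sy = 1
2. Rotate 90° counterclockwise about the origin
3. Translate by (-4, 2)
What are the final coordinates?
(-8, 2)

Step 1: Scale → (0, 4)
Step 2: Rotate 90° → (-4, 0)
Step 3: Translate → (-8, 2)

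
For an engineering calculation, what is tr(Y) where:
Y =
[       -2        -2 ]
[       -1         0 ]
tr(Y) = -2 + 0 = -2

The trace of a square matrix is the sum of its diagonal entries.
Diagonal entries of Y: Y[0][0] = -2, Y[1][1] = 0.
tr(Y) = -2 + 0 = -2.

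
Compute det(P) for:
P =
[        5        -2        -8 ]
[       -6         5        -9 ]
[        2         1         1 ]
det(P) = 222

Expand along row 0 (cofactor expansion): det(P) = a*(e*i - f*h) - b*(d*i - f*g) + c*(d*h - e*g), where the 3×3 is [[a, b, c], [d, e, f], [g, h, i]].
Minor M_00 = (5)*(1) - (-9)*(1) = 5 + 9 = 14.
Minor M_01 = (-6)*(1) - (-9)*(2) = -6 + 18 = 12.
Minor M_02 = (-6)*(1) - (5)*(2) = -6 - 10 = -16.
det(P) = (5)*(14) - (-2)*(12) + (-8)*(-16) = 70 + 24 + 128 = 222.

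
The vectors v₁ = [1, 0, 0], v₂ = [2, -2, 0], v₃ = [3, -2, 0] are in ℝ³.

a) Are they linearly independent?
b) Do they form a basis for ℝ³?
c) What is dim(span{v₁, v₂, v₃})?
Not independent, not a basis, dim(span) = 2

Check whether v₃ can be written as a linear combination of v₁ and v₂.
v₃ = (1)·v₁ + (1)·v₂ = [3, -2, 0], so the three vectors are linearly dependent.
Thus they do not form a basis for ℝ³, and dim(span{v₁, v₂, v₃}) = 2 (spanned by v₁ and v₂).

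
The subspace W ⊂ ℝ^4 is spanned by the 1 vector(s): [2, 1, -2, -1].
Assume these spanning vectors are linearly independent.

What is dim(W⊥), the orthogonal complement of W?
dim(W⊥) = 3

For any subspace W of ℝ^n, dim(W) + dim(W⊥) = n (the whole-space dimension).
Here the given 1 vectors are linearly independent, so dim(W) = 1.
Thus dim(W⊥) = n - dim(W) = 4 - 1 = 3.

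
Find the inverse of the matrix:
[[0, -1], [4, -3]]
[[-3/4, 1/4], [-1, 0]]

For [[a,b],[c,d]], inverse = (1/det)·[[d,-b],[-c,a]]
det = 0·-3 - -1·4 = 4
Inverse = (1/4)·[[-3, 1], [-4, 0]]
        = [[-3/4, 1/4], [-1, 0]]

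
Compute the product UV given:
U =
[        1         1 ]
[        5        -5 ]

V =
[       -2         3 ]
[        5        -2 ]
UV =
[        3         1 ]
[      -35        25 ]

Matrix multiplication: (UV)[i][j] = sum over k of U[i][k] * V[k][j].
  (UV)[0][0] = (1)*(-2) + (1)*(5) = 3
  (UV)[0][1] = (1)*(3) + (1)*(-2) = 1
  (UV)[1][0] = (5)*(-2) + (-5)*(5) = -35
  (UV)[1][1] = (5)*(3) + (-5)*(-2) = 25
UV =
[        3         1 ]
[      -35        25 ]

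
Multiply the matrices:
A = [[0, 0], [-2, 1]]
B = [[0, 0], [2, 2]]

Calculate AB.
[[0, 0], [2, 2]]

Each entry (i,j) of AB = sum over k of A[i][k]*B[k][j].
(AB)[0][0] = (0)*(0) + (0)*(2) = 0
(AB)[0][1] = (0)*(0) + (0)*(2) = 0
(AB)[1][0] = (-2)*(0) + (1)*(2) = 2
(AB)[1][1] = (-2)*(0) + (1)*(2) = 2
AB = [[0, 0], [2, 2]]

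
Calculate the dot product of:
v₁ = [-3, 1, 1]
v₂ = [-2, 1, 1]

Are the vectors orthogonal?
8, No

The dot product is the sum of products of corresponding components.
v₁·v₂ = (-3)*(-2) + (1)*(1) + (1)*(1) = 6 + 1 + 1 = 8.
Two vectors are orthogonal iff their dot product is 0; here the dot product is 8, so the vectors are not orthogonal.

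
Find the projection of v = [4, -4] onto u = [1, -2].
[12/5, -24/5]

The projection of v onto u is proj_u(v) = ((v·u) / (u·u)) · u.
v·u = (4)*(1) + (-4)*(-2) = 12.
u·u = (1)*(1) + (-2)*(-2) = 5.
coefficient = 12 / 5 = 12/5.
proj_u(v) = 12/5 · [1, -2] = [12/5, -24/5].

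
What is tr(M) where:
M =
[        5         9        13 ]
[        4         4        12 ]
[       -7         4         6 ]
tr(M) = 5 + 4 + 6 = 15

The trace of a square matrix is the sum of its diagonal entries.
Diagonal entries of M: M[0][0] = 5, M[1][1] = 4, M[2][2] = 6.
tr(M) = 5 + 4 + 6 = 15.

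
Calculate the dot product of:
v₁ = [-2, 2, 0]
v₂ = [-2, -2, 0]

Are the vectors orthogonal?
0, Yes

The dot product is the sum of products of corresponding components.
v₁·v₂ = (-2)*(-2) + (2)*(-2) + (0)*(0) = 4 - 4 + 0 = 0.
Two vectors are orthogonal iff their dot product is 0; here the dot product is 0, so the vectors are orthogonal.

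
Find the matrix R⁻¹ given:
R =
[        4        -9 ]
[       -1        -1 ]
det(R) = -13
R⁻¹ =
[     1/13     -9/13 ]
[    -1/13     -4/13 ]

For a 2×2 matrix R = [[a, b], [c, d]] with det(R) ≠ 0, R⁻¹ = (1/det(R)) * [[d, -b], [-c, a]].
det(R) = (4)*(-1) - (-9)*(-1) = -4 - 9 = -13.
R⁻¹ = (1/-13) * [[-1, 9], [1, 4]].
Dividing each entry by -13 and reducing:
R⁻¹ =
[     1/13     -9/13 ]
[    -1/13     -4/13 ]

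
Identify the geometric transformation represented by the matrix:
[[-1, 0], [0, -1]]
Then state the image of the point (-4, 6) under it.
rotation by 180° (or reflection through origin); image of (-4, 6) is (4, -6)

This matches the form [[cos θ, -sin θ], [sin θ, cos θ]] of a rotation matrix; reading off cos θ and sin θ gives the angle.
The matrix [[-1, 0], [0, -1]] represents: rotation by 180° (or reflection through origin).
Applying it to (-4, 6): [-1·-4 + 0·6, 0·-4 + -1·6] = (4, -6).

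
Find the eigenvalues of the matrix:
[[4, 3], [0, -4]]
λ = -4 and λ = 4

Characteristic equation: det(A - λI) = 0
λ² - (trace)λ + (det) = 0
λ² - (0)λ + (-16) = 0
λ² - 0λ - 16 = 0
Solving: λ = -4, 4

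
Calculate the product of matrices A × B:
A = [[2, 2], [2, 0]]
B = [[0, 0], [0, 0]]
[[0, 0], [0, 0]]

Matrix multiplication:
C[0][0] = 2×0 + 2×0 = 0
C[0][1] = 2×0 + 2×0 = 0
C[1][0] = 2×0 + 0×0 = 0
C[1][1] = 2×0 + 0×0 = 0
Result: [[0, 0], [0, 0]]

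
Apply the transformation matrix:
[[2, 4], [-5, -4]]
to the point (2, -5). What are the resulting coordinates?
(-16, 10)

Matrix multiplication:
[[2, 4], [-5, -4]] × [2, -5]ᵀ
= [2×2 + 4×-5, -5×2 + -4×-5]ᵀ
= [-16.0000, 10.0000]ᵀ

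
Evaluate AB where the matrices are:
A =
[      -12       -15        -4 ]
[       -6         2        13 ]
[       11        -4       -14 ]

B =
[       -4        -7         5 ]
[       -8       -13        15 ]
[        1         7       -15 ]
AB =
[      164       251      -225 ]
[       21       107      -195 ]
[      -26      -123       205 ]

Matrix multiplication: (AB)[i][j] = sum over k of A[i][k] * B[k][j].
  (AB)[0][0] = (-12)*(-4) + (-15)*(-8) + (-4)*(1) = 164
  (AB)[0][1] = (-12)*(-7) + (-15)*(-13) + (-4)*(7) = 251
  (AB)[0][2] = (-12)*(5) + (-15)*(15) + (-4)*(-15) = -225
  (AB)[1][0] = (-6)*(-4) + (2)*(-8) + (13)*(1) = 21
  (AB)[1][1] = (-6)*(-7) + (2)*(-13) + (13)*(7) = 107
  (AB)[1][2] = (-6)*(5) + (2)*(15) + (13)*(-15) = -195
  (AB)[2][0] = (11)*(-4) + (-4)*(-8) + (-14)*(1) = -26
  (AB)[2][1] = (11)*(-7) + (-4)*(-13) + (-14)*(7) = -123
  (AB)[2][2] = (11)*(5) + (-4)*(15) + (-14)*(-15) = 205
AB =
[      164       251      -225 ]
[       21       107      -195 ]
[      -26      -123       205 ]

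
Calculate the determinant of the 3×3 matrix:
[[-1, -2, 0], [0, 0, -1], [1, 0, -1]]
2

Expansion along first row:
det = -1·det([[0,-1],[0,-1]]) - -2·det([[0,-1],[1,-1]]) + 0·det([[0,0],[1,0]])
    = -1·(0·-1 - -1·0) - -2·(0·-1 - -1·1) + 0·(0·0 - 0·1)
    = -1·0 - -2·1 + 0·0
    = 0 + 2 + 0 = 2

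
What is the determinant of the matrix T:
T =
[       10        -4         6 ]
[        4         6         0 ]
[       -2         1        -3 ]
det(T) = -132

Expand along row 0 (cofactor expansion): det(T) = a*(e*i - f*h) - b*(d*i - f*g) + c*(d*h - e*g), where the 3×3 is [[a, b, c], [d, e, f], [g, h, i]].
Minor M_00 = (6)*(-3) - (0)*(1) = -18 - 0 = -18.
Minor M_01 = (4)*(-3) - (0)*(-2) = -12 - 0 = -12.
Minor M_02 = (4)*(1) - (6)*(-2) = 4 + 12 = 16.
det(T) = (10)*(-18) - (-4)*(-12) + (6)*(16) = -180 - 48 + 96 = -132.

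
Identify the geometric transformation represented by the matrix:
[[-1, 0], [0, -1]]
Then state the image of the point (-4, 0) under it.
rotation by 180° (or reflection through origin); image of (-4, 0) is (4, 0)

This matches the form [[cos θ, -sin θ], [sin θ, cos θ]] of a rotation matrix; reading off cos θ and sin θ gives the angle.
The matrix [[-1, 0], [0, -1]] represents: rotation by 180° (or reflection through origin).
Applying it to (-4, 0): [-1·-4 + 0·0, 0·-4 + -1·0] = (4, 0).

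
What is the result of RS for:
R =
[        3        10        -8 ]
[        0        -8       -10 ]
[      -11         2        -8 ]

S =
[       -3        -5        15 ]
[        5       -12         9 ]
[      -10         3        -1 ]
RS =
[      121      -159       143 ]
[       60        66       -62 ]
[      123         7      -139 ]

Matrix multiplication: (RS)[i][j] = sum over k of R[i][k] * S[k][j].
  (RS)[0][0] = (3)*(-3) + (10)*(5) + (-8)*(-10) = 121
  (RS)[0][1] = (3)*(-5) + (10)*(-12) + (-8)*(3) = -159
  (RS)[0][2] = (3)*(15) + (10)*(9) + (-8)*(-1) = 143
  (RS)[1][0] = (0)*(-3) + (-8)*(5) + (-10)*(-10) = 60
  (RS)[1][1] = (0)*(-5) + (-8)*(-12) + (-10)*(3) = 66
  (RS)[1][2] = (0)*(15) + (-8)*(9) + (-10)*(-1) = -62
  (RS)[2][0] = (-11)*(-3) + (2)*(5) + (-8)*(-10) = 123
  (RS)[2][1] = (-11)*(-5) + (2)*(-12) + (-8)*(3) = 7
  (RS)[2][2] = (-11)*(15) + (2)*(9) + (-8)*(-1) = -139
RS =
[      121      -159       143 ]
[       60        66       -62 ]
[      123         7      -139 ]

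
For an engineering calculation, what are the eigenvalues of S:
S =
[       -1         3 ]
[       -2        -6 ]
λ = -4, -3

Solve det(S - λI) = 0. For a 2×2 matrix the characteristic equation is λ² - (trace)λ + det = 0.
trace(S) = a + d = -1 - 6 = -7.
det(S) = a*d - b*c = (-1)*(-6) - (3)*(-2) = 6 + 6 = 12.
Characteristic equation: λ² - (-7)λ + (12) = 0.
Discriminant = (-7)² - 4*(12) = 49 - 48 = 1.
λ = (-7 ± √1) / 2 = (-7 ± 1) / 2 = -4, -3.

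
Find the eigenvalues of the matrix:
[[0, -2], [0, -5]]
λ = -5 and λ = 0

Characteristic equation: det(A - λI) = 0
λ² - (trace)λ + (det) = 0
λ² - (-5)λ + (0) = 0
λ² + 5λ + 0 = 0
Solving: λ = -5, 0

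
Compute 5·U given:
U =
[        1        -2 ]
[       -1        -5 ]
5U =
[        5       -10 ]
[       -5       -25 ]

Scalar multiplication is elementwise: (5U)[i][j] = 5 * U[i][j].
  (5U)[0][0] = 5 * (1) = 5
  (5U)[0][1] = 5 * (-2) = -10
  (5U)[1][0] = 5 * (-1) = -5
  (5U)[1][1] = 5 * (-5) = -25
5U =
[        5       -10 ]
[       -5       -25 ]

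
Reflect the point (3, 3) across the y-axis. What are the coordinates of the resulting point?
(-3, 3)

Reflection across y-axis: (3, 3) → (-3, 3)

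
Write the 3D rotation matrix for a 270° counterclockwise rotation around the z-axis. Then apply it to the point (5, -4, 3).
R = [[0, 1, 0], [-1, 0, 0], [0, 0, 1]]; R·(5, -4, 3) = (-4, -5, 3)

Rotation matrix for 270° around z-axis:
cos(270°) = 0, sin(270°) = -1
R = [[0, 1, 0], [-1, 0, 0], [0, 0, 1]]
Apply to (5, -4, 3): R·[5, -4, 3]ᵀ = (-4, -5, 3)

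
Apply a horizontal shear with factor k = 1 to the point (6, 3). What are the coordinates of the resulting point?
(9, 3)

Shear matrix for horizontal shear with factor k = 1:
[[1, 1], [0, 1]]
Result: (6, 3) → (9, 3)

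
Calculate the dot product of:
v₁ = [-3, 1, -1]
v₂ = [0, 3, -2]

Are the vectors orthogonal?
5, No

The dot product is the sum of products of corresponding components.
v₁·v₂ = (-3)*(0) + (1)*(3) + (-1)*(-2) = 0 + 3 + 2 = 5.
Two vectors are orthogonal iff their dot product is 0; here the dot product is 5, so the vectors are not orthogonal.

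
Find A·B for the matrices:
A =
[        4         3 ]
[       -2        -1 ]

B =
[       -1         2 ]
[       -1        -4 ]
AB =
[       -7        -4 ]
[        3         0 ]

Matrix multiplication: (AB)[i][j] = sum over k of A[i][k] * B[k][j].
  (AB)[0][0] = (4)*(-1) + (3)*(-1) = -7
  (AB)[0][1] = (4)*(2) + (3)*(-4) = -4
  (AB)[1][0] = (-2)*(-1) + (-1)*(-1) = 3
  (AB)[1][1] = (-2)*(2) + (-1)*(-4) = 0
AB =
[       -7        -4 ]
[        3         0 ]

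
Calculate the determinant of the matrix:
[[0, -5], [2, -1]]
10

For a 2×2 matrix [[a, b], [c, d]], det = ad - bc
det = (0)(-1) - (-5)(2) = 0 - -10 = 10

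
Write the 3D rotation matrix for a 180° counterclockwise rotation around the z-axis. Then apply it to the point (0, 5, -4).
R = [[-1, 0, 0], [0, -1, 0], [0, 0, 1]]; R·(0, 5, -4) = (0, -5, -4)

Rotation matrix for 180° around z-axis:
cos(180°) = -1, sin(180°) = 0
R = [[-1, 0, 0], [0, -1, 0], [0, 0, 1]]
Apply to (0, 5, -4): R·[0, 5, -4]ᵀ = (0, -5, -4)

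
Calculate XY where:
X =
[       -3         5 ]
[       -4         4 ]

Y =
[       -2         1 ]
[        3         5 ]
XY =
[       21        22 ]
[       20        16 ]

Matrix multiplication: (XY)[i][j] = sum over k of X[i][k] * Y[k][j].
  (XY)[0][0] = (-3)*(-2) + (5)*(3) = 21
  (XY)[0][1] = (-3)*(1) + (5)*(5) = 22
  (XY)[1][0] = (-4)*(-2) + (4)*(3) = 20
  (XY)[1][1] = (-4)*(1) + (4)*(5) = 16
XY =
[       21        22 ]
[       20        16 ]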